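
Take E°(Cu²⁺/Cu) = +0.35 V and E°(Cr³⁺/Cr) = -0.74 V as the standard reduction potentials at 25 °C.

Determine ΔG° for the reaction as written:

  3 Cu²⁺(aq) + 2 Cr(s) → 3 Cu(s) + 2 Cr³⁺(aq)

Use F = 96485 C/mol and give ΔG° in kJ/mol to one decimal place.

-631.0 kJ/mol

As written, Cu²⁺/Cu is reduced (cathode) and Cr³⁺/Cr is oxidised (anode), so E°cell = (+0.35) − (-0.74) = +1.09 V.
Balancing electrons gives n = 6.
ΔG° = −nFE° = −(6)(96485)(+1.09) = -631,012 J = -631.0 kJ/mol.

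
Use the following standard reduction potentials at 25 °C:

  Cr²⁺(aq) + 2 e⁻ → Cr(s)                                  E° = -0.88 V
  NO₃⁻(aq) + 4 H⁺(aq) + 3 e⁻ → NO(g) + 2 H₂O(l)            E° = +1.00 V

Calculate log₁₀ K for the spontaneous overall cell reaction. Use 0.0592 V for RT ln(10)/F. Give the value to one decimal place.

Cathode: NO₃⁻/NO; anode: Cr²⁺/Cr. E°cell = +1.88 V, n = 6.
log K = nE°cell / 0.0592 = (6)(+1.88) / 0.0592 = 190.5.

190.5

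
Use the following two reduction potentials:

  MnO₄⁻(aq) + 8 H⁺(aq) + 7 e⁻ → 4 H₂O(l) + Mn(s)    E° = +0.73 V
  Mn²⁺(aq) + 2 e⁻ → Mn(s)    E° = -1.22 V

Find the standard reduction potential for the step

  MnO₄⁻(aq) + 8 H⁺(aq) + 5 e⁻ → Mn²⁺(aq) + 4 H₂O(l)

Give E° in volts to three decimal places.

Sequential free energies add, so n₃E°₃ = n₁E°₁ + n₂E°₂.
With n₃ = 7, and the known step contributing 2×(-1.22) V, the unknown satisfies 5·E° = 7×(+0.73) − 2×(-1.22) = +7.550.
E° = +7.550 / 5 = +1.510 V.

+1.510 V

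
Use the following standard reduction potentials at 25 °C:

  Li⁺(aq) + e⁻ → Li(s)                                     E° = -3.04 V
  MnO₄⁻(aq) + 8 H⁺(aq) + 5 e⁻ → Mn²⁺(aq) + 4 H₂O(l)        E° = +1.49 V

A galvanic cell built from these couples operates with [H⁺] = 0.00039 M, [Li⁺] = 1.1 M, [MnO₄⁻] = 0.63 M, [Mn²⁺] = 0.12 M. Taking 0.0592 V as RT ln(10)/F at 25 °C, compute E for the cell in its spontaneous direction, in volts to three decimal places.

MnO₄⁻/Mn²⁺ is the cathode (higher E°), Li⁺/Li the anode: E°cell = +1.49 − (-3.04) = +4.53 V, n = 5.
Overall: MnO₄⁻(aq) + 8 H⁺(aq) + 5 Li(s) → Mn²⁺(aq) + 4 H₂O(l) + 5 Li⁺(aq)
Q = [Mn²⁺]·[Li⁺]^5 / ([MnO₄⁻]·[H⁺]^8); log Q = 26.758.
E = E° − (0.0592/n) log Q = +4.53 − (0.0592/5)(26.758) = +4.213 V.

+4.213 V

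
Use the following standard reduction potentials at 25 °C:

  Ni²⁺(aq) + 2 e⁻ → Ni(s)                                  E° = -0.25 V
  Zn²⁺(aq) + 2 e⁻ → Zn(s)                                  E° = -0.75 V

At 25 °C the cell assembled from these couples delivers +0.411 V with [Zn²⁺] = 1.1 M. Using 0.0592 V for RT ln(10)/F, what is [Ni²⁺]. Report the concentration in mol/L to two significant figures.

0.0011 M

Ni²⁺/Ni is the cathode, Zn²⁺/Zn the anode: E°cell = +0.50 V, n = 2.
Overall reaction: Ni²⁺(aq) + Zn(s) → Ni(s) + Zn²⁺(aq); Q = [Zn²⁺]^1/[Ni²⁺]^1.
From E = E° − (0.0592/n) log Q: log Q = (E° − E)·n/0.0592 = (+0.50 − (+0.411))·2/0.0592 = 3.0068.
So 1·log[Ni²⁺] = 1·log(1.1) − log Q = 0.0414 − (3.0068) = -2.9654; [Ni²⁺] = 10^(-2.9654) ≈ 0.0011 M.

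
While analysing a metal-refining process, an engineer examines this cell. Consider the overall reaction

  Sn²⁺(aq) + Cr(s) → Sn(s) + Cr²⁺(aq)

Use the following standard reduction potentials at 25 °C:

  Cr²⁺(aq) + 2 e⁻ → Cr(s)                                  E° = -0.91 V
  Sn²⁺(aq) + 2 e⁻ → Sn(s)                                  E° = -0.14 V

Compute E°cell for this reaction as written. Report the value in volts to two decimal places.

The Sn²⁺/Sn couple has the higher reduction potential, so it is the cathode; Cr²⁺/Cr is oxidised at the anode.
E°cell = E°(cathode) − E°(anode) = (-0.14) − (-0.91) = +0.77 V.
Since E°cell > 0, the reaction is spontaneous under standard conditions.

+0.77 V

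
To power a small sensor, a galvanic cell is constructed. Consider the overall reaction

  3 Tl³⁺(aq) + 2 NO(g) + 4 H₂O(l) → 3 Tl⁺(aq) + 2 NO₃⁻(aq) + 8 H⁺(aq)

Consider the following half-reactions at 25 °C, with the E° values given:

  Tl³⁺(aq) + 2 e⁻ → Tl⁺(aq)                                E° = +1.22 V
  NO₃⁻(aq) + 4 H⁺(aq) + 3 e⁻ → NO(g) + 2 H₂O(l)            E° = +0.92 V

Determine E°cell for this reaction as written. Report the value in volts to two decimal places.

+0.30 V

The Tl³⁺/Tl⁺ couple has the higher reduction potential, so it is the cathode; NO₃⁻/NO is oxidised at the anode.
E°cell = E°(cathode) − E°(anode) = (+1.22) − (+0.92) = +0.30 V.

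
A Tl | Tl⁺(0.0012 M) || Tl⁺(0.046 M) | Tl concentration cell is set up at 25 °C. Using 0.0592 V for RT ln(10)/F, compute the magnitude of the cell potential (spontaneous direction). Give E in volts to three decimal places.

For a concentration cell E°cell = 0. The 0.046 M side is the cathode (reduction is favoured where [Tl⁺] is higher).
With n = 1, E = −(0.0592/1) log([Tl⁺]ₐₙ/[Tl⁺]꜀ₐₜ) = −(0.0592/1) log(0.0012/0.046) = −(0.0592/1)(-1.584) = +0.094 V.

+0.094 V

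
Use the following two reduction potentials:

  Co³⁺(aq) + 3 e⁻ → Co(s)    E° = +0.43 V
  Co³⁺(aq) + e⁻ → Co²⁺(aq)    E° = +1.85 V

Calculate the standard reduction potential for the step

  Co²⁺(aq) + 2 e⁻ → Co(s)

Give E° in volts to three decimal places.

Sequential free energies add, so n₃E°₃ = n₁E°₁ + n₂E°₂.
With n₃ = 3, and the known step contributing 1×(+1.85) V, the unknown satisfies 2·E° = 3×(+0.43) − 1×(+1.85) = -0.560.
E° = -0.560 / 2 = -0.280 V.

-0.280 V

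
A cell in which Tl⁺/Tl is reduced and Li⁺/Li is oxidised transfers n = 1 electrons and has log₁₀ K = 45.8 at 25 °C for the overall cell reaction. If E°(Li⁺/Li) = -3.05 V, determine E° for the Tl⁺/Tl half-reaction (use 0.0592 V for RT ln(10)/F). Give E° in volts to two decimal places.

-0.34 V

E°cell = (0.0592/n)·log K = (0.0592/1)(45.8) = +2.711 V.
Since Tl⁺/Tl is the cathode and Li⁺/Li the anode, E°cell = E°(Tl⁺/Tl) − E°(Li⁺/Li).
So E°(Tl⁺/Tl) = E°cell + E°(Li⁺/Li) = +2.711 + (-3.05) = -0.34 V.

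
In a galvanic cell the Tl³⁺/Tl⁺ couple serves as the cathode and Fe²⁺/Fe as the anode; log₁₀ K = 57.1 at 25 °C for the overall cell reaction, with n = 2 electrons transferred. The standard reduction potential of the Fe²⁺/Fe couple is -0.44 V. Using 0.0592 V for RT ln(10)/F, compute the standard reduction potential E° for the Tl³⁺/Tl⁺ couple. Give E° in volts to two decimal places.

+1.25 V

E°cell = (0.0592/n)·log K = (0.0592/2)(57.1) = +1.690 V.
Since Tl³⁺/Tl⁺ is the cathode and Fe²⁺/Fe the anode, E°cell = E°(Tl³⁺/Tl⁺) − E°(Fe²⁺/Fe).
So E°(Tl³⁺/Tl⁺) = E°cell + E°(Fe²⁺/Fe) = +1.690 + (-0.44) = +1.25 V.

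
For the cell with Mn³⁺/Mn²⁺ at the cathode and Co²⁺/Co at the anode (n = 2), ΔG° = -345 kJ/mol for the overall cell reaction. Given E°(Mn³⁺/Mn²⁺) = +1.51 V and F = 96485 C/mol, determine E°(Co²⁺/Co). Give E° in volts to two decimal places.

-0.28 V

E°cell = −ΔG°/(nF) = −(-345×10³)/((2)(96485)) = +1.788 V.
Since Mn³⁺/Mn²⁺ is the cathode and Co²⁺/Co the anode, E°cell = E°(Mn³⁺/Mn²⁺) − E°(Co²⁺/Co).
So E°(Co²⁺/Co) = E°(Mn³⁺/Mn²⁺) − E°cell = (+1.51) − (+1.788) = -0.28 V.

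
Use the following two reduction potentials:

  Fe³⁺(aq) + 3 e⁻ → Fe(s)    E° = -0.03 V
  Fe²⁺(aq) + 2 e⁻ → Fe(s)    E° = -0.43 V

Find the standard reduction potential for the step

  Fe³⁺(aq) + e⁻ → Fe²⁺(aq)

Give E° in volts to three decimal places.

+0.770 V

Sequential free energies add, so n₃E°₃ = n₁E°₁ + n₂E°₂.
With n₃ = 3, and the known step contributing 2×(-0.43) V, the unknown satisfies 1·E° = 3×(-0.03) − 2×(-0.43) = +0.770.
E° = +0.770 / 1 = +0.770 V.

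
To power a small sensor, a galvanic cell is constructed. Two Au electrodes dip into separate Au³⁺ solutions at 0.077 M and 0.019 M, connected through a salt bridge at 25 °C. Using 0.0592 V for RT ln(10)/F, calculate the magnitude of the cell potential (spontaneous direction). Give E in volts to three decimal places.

For a concentration cell E°cell = 0. The 0.077 M side is the cathode (reduction is favoured where [Au³⁺] is higher).
With n = 3, E = −(0.0592/3) log([Au³⁺]ₐₙ/[Au³⁺]꜀ₐₜ) = −(0.0592/3) log(0.019/0.077) = −(0.0592/3)(-0.608) = +0.012 V.

+0.012 V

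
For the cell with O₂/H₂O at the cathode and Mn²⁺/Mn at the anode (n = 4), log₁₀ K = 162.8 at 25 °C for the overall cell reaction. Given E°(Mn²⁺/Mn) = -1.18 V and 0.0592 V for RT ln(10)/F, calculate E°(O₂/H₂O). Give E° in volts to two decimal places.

E°cell = (0.0592/n)·log K = (0.0592/4)(162.8) = +2.409 V.
Since O₂/H₂O is the cathode and Mn²⁺/Mn the anode, E°cell = E°(O₂/H₂O) − E°(Mn²⁺/Mn).
So E°(O₂/H₂O) = E°cell + E°(Mn²⁺/Mn) = +2.409 + (-1.18) = +1.23 V.

+1.23 V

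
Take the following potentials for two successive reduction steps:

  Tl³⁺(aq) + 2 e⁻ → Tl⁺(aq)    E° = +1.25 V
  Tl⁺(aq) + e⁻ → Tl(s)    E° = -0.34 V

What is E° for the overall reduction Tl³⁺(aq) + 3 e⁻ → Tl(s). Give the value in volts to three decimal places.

Adding the free-energy changes (−nFE°) of the two steps gives −n₃FE°₃ = −n₁FE°₁ − n₂FE°₂.
E°₃ = (2×+1.25 + 1×-0.34) / 3 = (+2.160) / 3 = +0.720 V.
Simply averaging or adding the two E° values would be wrong; the electron-weighted sum is required.

+0.720 V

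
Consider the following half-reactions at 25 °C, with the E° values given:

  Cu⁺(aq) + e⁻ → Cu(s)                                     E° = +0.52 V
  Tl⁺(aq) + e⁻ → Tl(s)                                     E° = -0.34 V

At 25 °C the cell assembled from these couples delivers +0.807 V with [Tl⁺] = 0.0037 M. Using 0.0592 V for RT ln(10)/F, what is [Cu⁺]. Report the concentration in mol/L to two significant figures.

0.00047 M

Cu⁺/Cu is the cathode, Tl⁺/Tl the anode: E°cell = +0.86 V, n = 1.
Overall reaction: Cu⁺(aq) + Tl(s) → Cu(s) + Tl⁺(aq); Q = [Tl⁺]^1/[Cu⁺]^1.
From E = E° − (0.0592/n) log Q: log Q = (E° − E)·n/0.0592 = (+0.86 − (+0.807))·1/0.0592 = 0.8953.
So 1·log[Cu⁺] = 1·log(0.0037) − log Q = -2.4318 − (0.8953) = -3.3271; [Cu⁺] = 10^(-3.3271) ≈ 0.00047 M.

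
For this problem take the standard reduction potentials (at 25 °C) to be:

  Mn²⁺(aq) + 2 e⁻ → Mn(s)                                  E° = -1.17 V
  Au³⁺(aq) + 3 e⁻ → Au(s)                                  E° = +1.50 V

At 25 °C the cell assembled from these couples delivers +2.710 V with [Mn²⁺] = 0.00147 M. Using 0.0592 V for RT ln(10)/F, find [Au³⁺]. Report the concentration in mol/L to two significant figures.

Au³⁺/Au is the cathode, Mn²⁺/Mn the anode: E°cell = +2.67 V, n = 6.
Overall reaction: 2 Au³⁺(aq) + 3 Mn(s) → 2 Au(s) + 3 Mn²⁺(aq); Q = [Mn²⁺]^3/[Au³⁺]^2.
From E = E° − (0.0592/n) log Q: log Q = (E° − E)·n/0.0592 = (+2.67 − (+2.710))·6/0.0592 = -4.0541.
So 2·log[Au³⁺] = 3·log(0.00147) − log Q = -8.4980 − (-4.0541) = -4.4439; log[Au³⁺] = -4.4439 / 2 = -2.2220; [Au³⁺] = 10^(-2.2220) ≈ 0.0060 M.

0.0060 M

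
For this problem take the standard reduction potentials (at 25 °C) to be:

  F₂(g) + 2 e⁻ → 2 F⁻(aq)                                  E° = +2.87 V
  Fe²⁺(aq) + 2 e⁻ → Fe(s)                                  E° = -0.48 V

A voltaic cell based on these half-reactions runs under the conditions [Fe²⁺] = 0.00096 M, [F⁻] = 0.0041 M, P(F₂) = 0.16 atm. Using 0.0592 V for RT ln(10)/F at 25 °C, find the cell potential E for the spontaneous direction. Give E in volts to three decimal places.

F₂/F⁻ is the cathode (higher E°), Fe²⁺/Fe the anode: E°cell = +2.87 − (-0.48) = +3.35 V, n = 2.
Overall: F₂(g) + Fe(s) → 2 F⁻(aq) + Fe²⁺(aq)
Q = [F⁻]^2·[Fe²⁺] / (P(F₂)); log Q = -6.996.
E = E° − (0.0592/n) log Q = +3.35 − (0.0592/2)(-6.996) = +3.557 V.

+3.557 V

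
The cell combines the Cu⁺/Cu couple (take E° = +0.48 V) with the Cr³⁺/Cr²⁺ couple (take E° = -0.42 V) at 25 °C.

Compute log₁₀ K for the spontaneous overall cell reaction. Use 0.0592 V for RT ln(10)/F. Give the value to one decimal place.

Cathode: Cu⁺/Cu; anode: Cr³⁺/Cr²⁺. E°cell = +0.90 V, n = 1.
log K = nE°cell / 0.0592 = (1)(+0.90) / 0.0592 = 15.2.

15.2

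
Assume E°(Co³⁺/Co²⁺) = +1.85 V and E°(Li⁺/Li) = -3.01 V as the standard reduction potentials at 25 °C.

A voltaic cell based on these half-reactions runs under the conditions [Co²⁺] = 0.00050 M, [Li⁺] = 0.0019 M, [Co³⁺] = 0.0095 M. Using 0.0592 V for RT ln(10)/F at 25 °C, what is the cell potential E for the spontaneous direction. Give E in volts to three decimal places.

+5.097 V

Co³⁺/Co²⁺ is the cathode (higher E°), Li⁺/Li the anode: E°cell = +1.85 − (-3.01) = +4.86 V, n = 1.
Overall: Co³⁺(aq) + Li(s) → Co²⁺(aq) + Li⁺(aq)
Q = [Co²⁺]·[Li⁺] / ([Co³⁺]); log Q = -4.000.
E = E° − (0.0592/n) log Q = +4.86 − (0.0592/1)(-4.000) = +5.097 V.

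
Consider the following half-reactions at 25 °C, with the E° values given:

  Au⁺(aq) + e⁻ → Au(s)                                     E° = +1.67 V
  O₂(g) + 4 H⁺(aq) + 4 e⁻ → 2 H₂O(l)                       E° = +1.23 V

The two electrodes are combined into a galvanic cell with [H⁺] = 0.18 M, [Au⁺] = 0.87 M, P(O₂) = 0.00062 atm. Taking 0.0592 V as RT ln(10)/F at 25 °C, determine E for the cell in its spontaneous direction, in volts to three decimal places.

Au⁺/Au is the cathode (higher E°), O₂/H₂O the anode: E°cell = +1.67 − (+1.23) = +0.44 V, n = 4.
Overall: 4 Au⁺(aq) + 2 H₂O(l) → 4 Au(s) + O₂(g) + 4 H⁺(aq)
Q = P(O₂)·[H⁺]^4 / ([Au⁺]^4); log Q = -5.945.
E = E° − (0.0592/n) log Q = +0.44 − (0.0592/4)(-5.945) = +0.528 V.

+0.528 V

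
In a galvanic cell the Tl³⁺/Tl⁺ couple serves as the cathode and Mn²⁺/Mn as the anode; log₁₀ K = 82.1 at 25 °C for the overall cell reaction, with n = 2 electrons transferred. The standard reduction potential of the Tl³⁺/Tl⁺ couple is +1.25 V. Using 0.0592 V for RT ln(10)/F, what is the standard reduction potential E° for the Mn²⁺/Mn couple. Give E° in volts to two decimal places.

-1.18 V

E°cell = (0.0592/n)·log K = (0.0592/2)(82.1) = +2.430 V.
Since Tl³⁺/Tl⁺ is the cathode and Mn²⁺/Mn the anode, E°cell = E°(Tl³⁺/Tl⁺) − E°(Mn²⁺/Mn).
So E°(Mn²⁺/Mn) = E°(Tl³⁺/Tl⁺) − E°cell = (+1.25) − (+2.430) = -1.18 V.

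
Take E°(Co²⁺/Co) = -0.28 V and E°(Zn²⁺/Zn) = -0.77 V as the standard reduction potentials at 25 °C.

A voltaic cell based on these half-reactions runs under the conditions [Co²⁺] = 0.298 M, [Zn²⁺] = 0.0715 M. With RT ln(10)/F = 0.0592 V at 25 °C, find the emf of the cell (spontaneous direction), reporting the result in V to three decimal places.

+0.508 V

Co²⁺/Co is the cathode (higher E°), Zn²⁺/Zn the anode: E°cell = -0.28 − (-0.77) = +0.49 V, n = 2.
Overall: Co²⁺(aq) + Zn(s) → Co(s) + Zn²⁺(aq)
Q = [Zn²⁺] / ([Co²⁺]); log Q = -0.620.
E = E° − (0.0592/n) log Q = +0.49 − (0.0592/2)(-0.620) = +0.508 V.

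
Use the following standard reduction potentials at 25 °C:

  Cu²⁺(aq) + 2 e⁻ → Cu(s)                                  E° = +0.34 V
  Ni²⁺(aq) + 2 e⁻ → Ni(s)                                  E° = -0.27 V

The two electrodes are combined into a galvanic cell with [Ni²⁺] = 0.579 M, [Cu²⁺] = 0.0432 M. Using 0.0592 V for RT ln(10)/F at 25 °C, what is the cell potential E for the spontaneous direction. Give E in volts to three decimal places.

+0.577 V

Cu²⁺/Cu is the cathode (higher E°), Ni²⁺/Ni the anode: E°cell = +0.34 − (-0.27) = +0.61 V, n = 2.
Overall: Cu²⁺(aq) + Ni(s) → Cu(s) + Ni²⁺(aq)
Q = [Ni²⁺] / ([Cu²⁺]); log Q = 1.127.
E = E° − (0.0592/n) log Q = +0.61 − (0.0592/2)(1.127) = +0.577 V.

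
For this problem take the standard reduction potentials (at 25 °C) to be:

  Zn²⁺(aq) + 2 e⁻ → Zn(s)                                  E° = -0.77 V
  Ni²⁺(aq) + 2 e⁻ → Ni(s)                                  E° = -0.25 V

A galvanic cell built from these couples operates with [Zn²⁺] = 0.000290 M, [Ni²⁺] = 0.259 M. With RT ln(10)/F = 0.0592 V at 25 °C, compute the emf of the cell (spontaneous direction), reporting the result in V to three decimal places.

+0.607 V

Ni²⁺/Ni is the cathode (higher E°), Zn²⁺/Zn the anode: E°cell = -0.25 − (-0.77) = +0.52 V, n = 2.
Overall: Ni²⁺(aq) + Zn(s) → Ni(s) + Zn²⁺(aq)
Q = [Zn²⁺] / ([Ni²⁺]); log Q = -2.951.
E = E° − (0.0592/n) log Q = +0.52 − (0.0592/2)(-2.951) = +0.607 V.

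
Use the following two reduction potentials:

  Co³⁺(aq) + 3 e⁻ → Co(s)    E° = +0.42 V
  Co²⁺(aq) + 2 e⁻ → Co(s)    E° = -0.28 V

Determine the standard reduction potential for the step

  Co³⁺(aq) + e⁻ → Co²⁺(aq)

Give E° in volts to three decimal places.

Sequential free energies add, so n₃E°₃ = n₁E°₁ + n₂E°₂.
With n₃ = 3, and the known step contributing 2×(-0.28) V, the unknown satisfies 1·E° = 3×(+0.42) − 2×(-0.28) = +1.820.
E° = +1.820 / 1 = +1.820 V.

+1.820 V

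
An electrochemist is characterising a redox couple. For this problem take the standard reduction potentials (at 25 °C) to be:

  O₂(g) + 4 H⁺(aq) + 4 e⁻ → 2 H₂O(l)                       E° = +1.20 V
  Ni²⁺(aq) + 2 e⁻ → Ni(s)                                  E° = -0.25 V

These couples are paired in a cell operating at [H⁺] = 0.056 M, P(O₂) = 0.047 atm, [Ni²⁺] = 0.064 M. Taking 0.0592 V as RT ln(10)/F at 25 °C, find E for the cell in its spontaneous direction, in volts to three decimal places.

+1.392 V

O₂/H₂O is the cathode (higher E°), Ni²⁺/Ni the anode: E°cell = +1.20 − (-0.25) = +1.45 V, n = 4.
Overall: O₂(g) + 4 H⁺(aq) + 2 Ni(s) → 2 H₂O(l) + 2 Ni²⁺(aq)
Q = [Ni²⁺]^2 / (P(O₂)·[H⁺]^4); log Q = 3.948.
E = E° − (0.0592/n) log Q = +1.45 − (0.0592/4)(3.948) = +1.392 V.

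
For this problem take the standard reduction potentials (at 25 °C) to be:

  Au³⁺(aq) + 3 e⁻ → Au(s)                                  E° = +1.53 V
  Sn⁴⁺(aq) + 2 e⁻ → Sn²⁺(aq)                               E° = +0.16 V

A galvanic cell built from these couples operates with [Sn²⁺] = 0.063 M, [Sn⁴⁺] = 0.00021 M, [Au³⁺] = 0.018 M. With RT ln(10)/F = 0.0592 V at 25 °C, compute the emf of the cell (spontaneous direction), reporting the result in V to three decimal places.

Au³⁺/Au is the cathode (higher E°), Sn⁴⁺/Sn²⁺ the anode: E°cell = +1.53 − (+0.16) = +1.37 V, n = 6.
Overall: 2 Au³⁺(aq) + 3 Sn²⁺(aq) → 2 Au(s) + 3 Sn⁴⁺(aq)
Q = [Sn⁴⁺]^3 / ([Au³⁺]^2·[Sn²⁺]^3); log Q = -3.942.
E = E° − (0.0592/n) log Q = +1.37 − (0.0592/6)(-3.942) = +1.409 V.

+1.409 V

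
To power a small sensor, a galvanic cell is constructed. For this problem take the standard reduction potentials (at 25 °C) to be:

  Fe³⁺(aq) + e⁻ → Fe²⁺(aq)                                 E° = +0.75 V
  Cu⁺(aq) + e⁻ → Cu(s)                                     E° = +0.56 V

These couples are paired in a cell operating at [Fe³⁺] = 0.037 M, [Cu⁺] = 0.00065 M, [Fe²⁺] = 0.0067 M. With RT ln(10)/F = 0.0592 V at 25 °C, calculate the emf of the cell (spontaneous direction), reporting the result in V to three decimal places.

+0.423 V

Fe³⁺/Fe²⁺ is the cathode (higher E°), Cu⁺/Cu the anode: E°cell = +0.75 − (+0.56) = +0.19 V, n = 1.
Overall: Fe³⁺(aq) + Cu(s) → Fe²⁺(aq) + Cu⁺(aq)
Q = [Fe²⁺]·[Cu⁺] / ([Fe³⁺]); log Q = -3.929.
E = E° − (0.0592/n) log Q = +0.19 − (0.0592/1)(-3.929) = +0.423 V.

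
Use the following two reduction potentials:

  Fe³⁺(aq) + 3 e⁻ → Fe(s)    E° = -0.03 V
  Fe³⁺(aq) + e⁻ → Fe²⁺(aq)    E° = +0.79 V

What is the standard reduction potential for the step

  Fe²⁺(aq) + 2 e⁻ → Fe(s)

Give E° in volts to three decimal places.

-0.440 V

Sequential free energies add, so n₃E°₃ = n₁E°₁ + n₂E°₂.
With n₃ = 3, and the known step contributing 1×(+0.79) V, the unknown satisfies 2·E° = 3×(-0.03) − 1×(+0.79) = -0.880.
E° = -0.880 / 2 = -0.440 V.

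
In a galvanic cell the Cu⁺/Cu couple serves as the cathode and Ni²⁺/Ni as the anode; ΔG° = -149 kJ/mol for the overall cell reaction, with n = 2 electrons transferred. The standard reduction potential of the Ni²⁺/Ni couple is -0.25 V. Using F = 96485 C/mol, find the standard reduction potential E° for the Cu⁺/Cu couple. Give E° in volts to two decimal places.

E°cell = −ΔG°/(nF) = −(-149×10³)/((2)(96485)) = +0.772 V.
Since Cu⁺/Cu is the cathode and Ni²⁺/Ni the anode, E°cell = E°(Cu⁺/Cu) − E°(Ni²⁺/Ni).
So E°(Cu⁺/Cu) = E°cell + E°(Ni²⁺/Ni) = +0.772 + (-0.25) = +0.52 V.

+0.52 V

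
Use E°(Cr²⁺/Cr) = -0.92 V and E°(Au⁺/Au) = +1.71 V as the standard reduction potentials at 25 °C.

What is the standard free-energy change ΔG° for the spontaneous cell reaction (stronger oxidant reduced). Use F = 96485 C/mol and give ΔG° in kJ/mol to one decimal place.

Au⁺/Au (E° = +1.71 V) is the cathode; Cr²⁺/Cr (E° = -0.92 V) is the anode, so E°cell = +2.63 V.
Balancing electrons gives n = 2 (lcm of 1 and 2).
ΔG° = −nFE° = −(2)(96485)(+2.63) = -507,511 J = -507.5 kJ/mol.

-507.5 kJ/mol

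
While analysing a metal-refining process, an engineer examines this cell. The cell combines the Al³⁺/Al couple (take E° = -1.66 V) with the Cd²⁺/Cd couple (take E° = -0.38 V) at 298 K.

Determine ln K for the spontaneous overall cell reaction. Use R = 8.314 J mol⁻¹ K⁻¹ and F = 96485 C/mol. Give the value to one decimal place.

Cathode: Cd²⁺/Cd; anode: Al³⁺/Al. E°cell = (-0.38) − (-1.66) = +1.28 V, with n = 6.
ΔG° = −nFE° = −RT ln K, so ln K = nFE°/(RT) = (6)(96485)(+1.28) / ((8.314)(298)) = 299.085.

299.1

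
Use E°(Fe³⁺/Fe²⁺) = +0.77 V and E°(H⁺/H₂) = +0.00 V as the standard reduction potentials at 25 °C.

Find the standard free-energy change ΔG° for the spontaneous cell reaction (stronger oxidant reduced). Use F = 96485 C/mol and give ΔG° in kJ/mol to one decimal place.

-148.6 kJ/mol

Fe³⁺/Fe²⁺ (E° = +0.77 V) is the cathode; H⁺/H₂ (E° = +0.00 V) is the anode, so E°cell = +0.77 V.
Balancing electrons gives n = 2 (lcm of 1 and 2).
ΔG° = −nFE° = −(2)(96485)(+0.77) = -148,587 J = -148.6 kJ/mol.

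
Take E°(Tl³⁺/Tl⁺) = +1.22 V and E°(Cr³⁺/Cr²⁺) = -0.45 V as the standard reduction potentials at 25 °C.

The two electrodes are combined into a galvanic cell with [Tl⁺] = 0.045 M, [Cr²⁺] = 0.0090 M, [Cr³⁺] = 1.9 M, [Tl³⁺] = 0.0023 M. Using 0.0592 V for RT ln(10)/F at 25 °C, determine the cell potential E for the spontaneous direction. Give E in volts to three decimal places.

+1.494 V

Tl³⁺/Tl⁺ is the cathode (higher E°), Cr³⁺/Cr²⁺ the anode: E°cell = +1.22 − (-0.45) = +1.67 V, n = 2.
Overall: Tl³⁺(aq) + 2 Cr²⁺(aq) → Tl⁺(aq) + 2 Cr³⁺(aq)
Q = [Tl⁺]·[Cr³⁺]^2 / ([Tl³⁺]·[Cr²⁺]^2); log Q = 5.941.
E = E° − (0.0592/n) log Q = +1.67 − (0.0592/2)(5.941) = +1.494 V.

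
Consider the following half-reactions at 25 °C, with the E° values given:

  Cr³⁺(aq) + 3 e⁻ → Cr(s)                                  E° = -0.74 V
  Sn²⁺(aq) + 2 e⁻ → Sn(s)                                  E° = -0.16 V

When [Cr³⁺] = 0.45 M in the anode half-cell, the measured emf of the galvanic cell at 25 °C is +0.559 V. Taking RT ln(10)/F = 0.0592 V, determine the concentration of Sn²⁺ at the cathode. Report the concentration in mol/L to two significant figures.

0.11 M

Sn²⁺/Sn is the cathode, Cr³⁺/Cr the anode: E°cell = +0.58 V, n = 6.
Overall reaction: 3 Sn²⁺(aq) + 2 Cr(s) → 3 Sn(s) + 2 Cr³⁺(aq); Q = [Cr³⁺]^2/[Sn²⁺]^3.
From E = E° − (0.0592/n) log Q: log Q = (E° − E)·n/0.0592 = (+0.58 − (+0.559))·6/0.0592 = 2.1284.
So 3·log[Sn²⁺] = 2·log(0.45) − log Q = -0.6936 − (2.1284) = -2.8220; log[Sn²⁺] = -2.8220 / 3 = -0.9407; [Sn²⁺] = 10^(-0.9407) ≈ 0.11 M.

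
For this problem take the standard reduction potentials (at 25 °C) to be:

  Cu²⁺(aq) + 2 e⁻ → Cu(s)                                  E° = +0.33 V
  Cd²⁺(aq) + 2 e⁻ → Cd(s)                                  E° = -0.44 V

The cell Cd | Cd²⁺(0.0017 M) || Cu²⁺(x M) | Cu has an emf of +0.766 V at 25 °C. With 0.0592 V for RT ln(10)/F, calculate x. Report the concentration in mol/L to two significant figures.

Cu²⁺/Cu is the cathode, Cd²⁺/Cd the anode: E°cell = +0.77 V, n = 2.
Overall reaction: Cu²⁺(aq) + Cd(s) → Cu(s) + Cd²⁺(aq); Q = [Cd²⁺]^1/[Cu²⁺]^1.
From E = E° − (0.0592/n) log Q: log Q = (E° − E)·n/0.0592 = (+0.77 − (+0.766))·2/0.0592 = 0.1351.
So 1·log[Cu²⁺] = 1·log(0.0017) − log Q = -2.7696 − (0.1351) = -2.9047; [Cu²⁺] = 10^(-2.9047) ≈ 0.0012 M.

0.0012 M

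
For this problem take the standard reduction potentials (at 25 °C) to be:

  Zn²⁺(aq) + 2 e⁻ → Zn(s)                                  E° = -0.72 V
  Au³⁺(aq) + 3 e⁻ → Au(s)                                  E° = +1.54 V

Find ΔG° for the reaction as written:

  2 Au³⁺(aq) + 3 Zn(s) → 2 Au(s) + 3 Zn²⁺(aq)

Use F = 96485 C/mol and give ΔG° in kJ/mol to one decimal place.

As written, Au³⁺/Au is reduced (cathode) and Zn²⁺/Zn is oxidised (anode), so E°cell = (+1.54) − (-0.72) = +2.26 V.
Balancing electrons gives n = 6.
ΔG° = −nFE° = −(6)(96485)(+2.26) = -1,308,337 J = -1308.3 kJ/mol.

-1308.3 kJ/mol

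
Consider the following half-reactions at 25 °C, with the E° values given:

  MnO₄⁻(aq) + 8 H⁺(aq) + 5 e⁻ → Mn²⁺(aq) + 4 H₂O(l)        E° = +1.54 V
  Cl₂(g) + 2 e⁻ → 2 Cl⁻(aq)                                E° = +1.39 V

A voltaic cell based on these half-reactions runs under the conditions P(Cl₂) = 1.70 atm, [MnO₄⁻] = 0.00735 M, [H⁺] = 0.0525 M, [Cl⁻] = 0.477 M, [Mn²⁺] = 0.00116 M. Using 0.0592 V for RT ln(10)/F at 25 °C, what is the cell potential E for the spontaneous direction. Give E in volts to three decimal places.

+0.012 V

MnO₄⁻/Mn²⁺ is the cathode (higher E°), Cl₂/Cl⁻ the anode: E°cell = +1.54 − (+1.39) = +0.15 V, n = 10.
Overall: 2 MnO₄⁻(aq) + 16 H⁺(aq) + 10 Cl⁻(aq) → 2 Mn²⁺(aq) + 8 H₂O(l) + 5 Cl₂(g)
Q = [Mn²⁺]^2·P(Cl₂)^5 / ([MnO₄⁻]^2·[H⁺]^16·[Cl⁻]^10); log Q = 23.241.
E = E° − (0.0592/n) log Q = +0.15 − (0.0592/10)(23.241) = +0.012 V.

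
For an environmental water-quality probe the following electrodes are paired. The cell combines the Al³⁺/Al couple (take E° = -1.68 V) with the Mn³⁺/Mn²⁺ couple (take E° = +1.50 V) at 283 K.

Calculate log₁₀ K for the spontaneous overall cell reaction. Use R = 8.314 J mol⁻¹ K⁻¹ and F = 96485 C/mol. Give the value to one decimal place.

Cathode: Mn³⁺/Mn²⁺; anode: Al³⁺/Al. E°cell = (+1.50) − (-1.68) = +3.18 V, with n = 3.
ΔG° = −nFE° = −RT ln K, so ln K = nFE°/(RT) = (3)(96485)(+3.18) / ((8.314)(283)) = 391.212.
log₁₀ K = 391.212 / ln 10 = 169.9.

169.9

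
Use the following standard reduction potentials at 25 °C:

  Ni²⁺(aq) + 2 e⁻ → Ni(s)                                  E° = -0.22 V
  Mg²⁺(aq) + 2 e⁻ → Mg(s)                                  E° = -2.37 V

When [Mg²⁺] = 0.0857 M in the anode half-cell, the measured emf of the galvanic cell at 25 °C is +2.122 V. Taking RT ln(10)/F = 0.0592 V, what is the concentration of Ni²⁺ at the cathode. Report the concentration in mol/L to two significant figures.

Ni²⁺/Ni is the cathode, Mg²⁺/Mg the anode: E°cell = +2.15 V, n = 2.
Overall reaction: Ni²⁺(aq) + Mg(s) → Ni(s) + Mg²⁺(aq); Q = [Mg²⁺]^1/[Ni²⁺]^1.
From E = E° − (0.0592/n) log Q: log Q = (E° − E)·n/0.0592 = (+2.15 − (+2.122))·2/0.0592 = 0.9459.
So 1·log[Ni²⁺] = 1·log(0.0857) − log Q = -1.0670 − (0.9459) = -2.0129; [Ni²⁺] = 10^(-2.0129) ≈ 0.0097 M.

0.0097 M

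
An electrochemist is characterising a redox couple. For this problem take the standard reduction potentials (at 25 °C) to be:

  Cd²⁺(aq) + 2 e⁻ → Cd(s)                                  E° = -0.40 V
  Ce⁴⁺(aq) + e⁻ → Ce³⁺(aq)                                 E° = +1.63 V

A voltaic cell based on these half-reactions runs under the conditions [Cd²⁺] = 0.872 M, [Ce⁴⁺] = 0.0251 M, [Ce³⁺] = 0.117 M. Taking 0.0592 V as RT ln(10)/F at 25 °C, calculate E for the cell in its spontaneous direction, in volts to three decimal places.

Ce⁴⁺/Ce³⁺ is the cathode (higher E°), Cd²⁺/Cd the anode: E°cell = +1.63 − (-0.40) = +2.03 V, n = 2.
Overall: 2 Ce⁴⁺(aq) + Cd(s) → 2 Ce³⁺(aq) + Cd²⁺(aq)
Q = [Ce³⁺]^2·[Cd²⁺] / ([Ce⁴⁺]^2); log Q = 1.278.
E = E° − (0.0592/n) log Q = +2.03 − (0.0592/2)(1.278) = +1.992 V.

+1.992 V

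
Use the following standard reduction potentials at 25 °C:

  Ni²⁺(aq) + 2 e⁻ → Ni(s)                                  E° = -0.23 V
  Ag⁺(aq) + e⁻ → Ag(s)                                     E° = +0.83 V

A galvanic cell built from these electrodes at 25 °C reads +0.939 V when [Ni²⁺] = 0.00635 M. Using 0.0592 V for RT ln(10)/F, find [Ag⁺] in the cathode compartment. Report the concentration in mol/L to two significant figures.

0.00072 M

Ag⁺/Ag is the cathode, Ni²⁺/Ni the anode: E°cell = +1.06 V, n = 2.
Overall reaction: 2 Ag⁺(aq) + Ni(s) → 2 Ag(s) + Ni²⁺(aq); Q = [Ni²⁺]^1/[Ag⁺]^2.
From E = E° − (0.0592/n) log Q: log Q = (E° − E)·n/0.0592 = (+1.06 − (+0.939))·2/0.0592 = 4.0878.
So 2·log[Ag⁺] = 1·log(0.00635) − log Q = -2.1972 − (4.0878) = -6.2850; log[Ag⁺] = -6.2850 / 2 = -3.1425; [Ag⁺] = 10^(-3.1425) ≈ 0.00072 M.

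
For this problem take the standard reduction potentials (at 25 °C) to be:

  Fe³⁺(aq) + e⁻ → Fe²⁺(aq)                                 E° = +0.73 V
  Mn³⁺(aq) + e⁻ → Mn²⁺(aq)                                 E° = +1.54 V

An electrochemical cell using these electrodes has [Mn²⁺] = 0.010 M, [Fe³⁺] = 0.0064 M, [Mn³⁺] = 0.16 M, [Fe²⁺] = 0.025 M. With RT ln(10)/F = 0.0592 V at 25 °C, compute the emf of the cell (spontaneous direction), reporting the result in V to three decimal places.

+0.916 V

Mn³⁺/Mn²⁺ is the cathode (higher E°), Fe³⁺/Fe²⁺ the anode: E°cell = +1.54 − (+0.73) = +0.81 V, n = 1.
Overall: Mn³⁺(aq) + Fe²⁺(aq) → Mn²⁺(aq) + Fe³⁺(aq)
Q = [Mn²⁺]·[Fe³⁺] / ([Mn³⁺]·[Fe²⁺]); log Q = -1.796.
E = E° − (0.0592/n) log Q = +0.81 − (0.0592/1)(-1.796) = +0.916 V.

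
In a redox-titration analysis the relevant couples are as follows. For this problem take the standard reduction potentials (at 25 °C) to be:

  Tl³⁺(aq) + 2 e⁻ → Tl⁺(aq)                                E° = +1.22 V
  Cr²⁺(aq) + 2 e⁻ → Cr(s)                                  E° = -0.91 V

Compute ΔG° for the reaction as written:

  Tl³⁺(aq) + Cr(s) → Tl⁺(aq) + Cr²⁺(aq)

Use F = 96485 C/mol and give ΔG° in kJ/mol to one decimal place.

As written, Tl³⁺/Tl⁺ is reduced (cathode) and Cr²⁺/Cr is oxidised (anode), so E°cell = (+1.22) − (-0.91) = +2.13 V.
Balancing electrons gives n = 2.
ΔG° = −nFE° = −(2)(96485)(+2.13) = -411,026 J = -411.0 kJ/mol.

-411.0 kJ/mol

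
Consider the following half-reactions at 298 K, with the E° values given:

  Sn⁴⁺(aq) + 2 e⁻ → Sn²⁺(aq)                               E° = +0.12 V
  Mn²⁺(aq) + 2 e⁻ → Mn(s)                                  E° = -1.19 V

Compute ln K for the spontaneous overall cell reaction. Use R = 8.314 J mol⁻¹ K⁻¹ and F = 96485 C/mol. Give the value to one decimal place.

Cathode: Sn⁴⁺/Sn²⁺; anode: Mn²⁺/Mn. E°cell = (+0.12) − (-1.19) = +1.31 V, with n = 2.
ΔG° = −nFE° = −RT ln K, so ln K = nFE°/(RT) = (2)(96485)(+1.31) / ((8.314)(298)) = 102.032.

102.0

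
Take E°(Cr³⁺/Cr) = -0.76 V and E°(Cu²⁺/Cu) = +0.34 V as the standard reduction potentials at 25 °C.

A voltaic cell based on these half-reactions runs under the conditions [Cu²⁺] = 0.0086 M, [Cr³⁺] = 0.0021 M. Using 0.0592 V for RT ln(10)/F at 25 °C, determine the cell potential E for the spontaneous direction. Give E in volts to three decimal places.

Cu²⁺/Cu is the cathode (higher E°), Cr³⁺/Cr the anode: E°cell = +0.34 − (-0.76) = +1.10 V, n = 6.
Overall: 3 Cu²⁺(aq) + 2 Cr(s) → 3 Cu(s) + 2 Cr³⁺(aq)
Q = [Cr³⁺]^2 / ([Cu²⁺]^3); log Q = 0.841.
E = E° − (0.0592/n) log Q = +1.10 − (0.0592/6)(0.841) = +1.092 V.

+1.092 V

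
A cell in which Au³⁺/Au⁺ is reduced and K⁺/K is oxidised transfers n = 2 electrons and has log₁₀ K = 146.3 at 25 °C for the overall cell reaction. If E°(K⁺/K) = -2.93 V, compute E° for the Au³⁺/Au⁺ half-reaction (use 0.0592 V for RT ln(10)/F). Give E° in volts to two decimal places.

E°cell = (0.0592/n)·log K = (0.0592/2)(146.3) = +4.330 V.
Since Au³⁺/Au⁺ is the cathode and K⁺/K the anode, E°cell = E°(Au³⁺/Au⁺) − E°(K⁺/K).
So E°(Au³⁺/Au⁺) = E°cell + E°(K⁺/K) = +4.330 + (-2.93) = +1.40 V.

+1.40 V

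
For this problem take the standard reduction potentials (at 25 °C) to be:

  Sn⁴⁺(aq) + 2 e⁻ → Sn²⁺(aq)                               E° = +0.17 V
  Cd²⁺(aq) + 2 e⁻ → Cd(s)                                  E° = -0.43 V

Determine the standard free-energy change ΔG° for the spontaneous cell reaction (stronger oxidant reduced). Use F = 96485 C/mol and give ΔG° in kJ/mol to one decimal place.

-115.8 kJ/mol

Sn⁴⁺/Sn²⁺ (E° = +0.17 V) is the cathode; Cd²⁺/Cd (E° = -0.43 V) is the anode, so E°cell = +0.60 V.
Balancing electrons gives n = 2 (lcm of 2 and 2).
ΔG° = −nFE° = −(2)(96485)(+0.60) = -115,782 J = -115.8 kJ/mol.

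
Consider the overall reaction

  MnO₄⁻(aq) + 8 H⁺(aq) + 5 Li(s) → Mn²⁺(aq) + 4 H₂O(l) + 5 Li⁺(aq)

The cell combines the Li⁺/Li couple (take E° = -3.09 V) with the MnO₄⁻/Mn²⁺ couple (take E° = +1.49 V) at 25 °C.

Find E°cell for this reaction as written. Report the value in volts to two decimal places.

The MnO₄⁻/Mn²⁺ couple has the higher reduction potential, so it is the cathode; Li⁺/Li is oxidised at the anode.
E°cell = E°(cathode) − E°(anode) = (+1.49) − (-3.09) = +4.58 V.

+4.58 V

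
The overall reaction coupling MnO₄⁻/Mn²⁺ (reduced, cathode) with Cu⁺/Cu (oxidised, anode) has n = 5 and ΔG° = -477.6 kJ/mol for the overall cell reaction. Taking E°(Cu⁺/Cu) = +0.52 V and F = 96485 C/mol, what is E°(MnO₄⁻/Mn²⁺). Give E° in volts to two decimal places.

+1.51 V

E°cell = −ΔG°/(nF) = −(-477.6×10³)/((5)(96485)) = +0.990 V.
Since MnO₄⁻/Mn²⁺ is the cathode and Cu⁺/Cu the anode, E°cell = E°(MnO₄⁻/Mn²⁺) − E°(Cu⁺/Cu).
So E°(MnO₄⁻/Mn²⁺) = E°cell + E°(Cu⁺/Cu) = +0.990 + (+0.52) = +1.51 V.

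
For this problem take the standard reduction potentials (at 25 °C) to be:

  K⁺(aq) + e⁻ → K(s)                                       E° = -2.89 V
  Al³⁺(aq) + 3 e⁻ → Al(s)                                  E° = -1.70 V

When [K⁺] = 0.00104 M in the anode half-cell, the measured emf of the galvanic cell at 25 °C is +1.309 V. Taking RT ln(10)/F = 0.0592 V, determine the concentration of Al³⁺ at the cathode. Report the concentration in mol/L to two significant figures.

0.0012 M

Al³⁺/Al is the cathode, K⁺/K the anode: E°cell = +1.19 V, n = 3.
Overall reaction: Al³⁺(aq) + 3 K(s) → Al(s) + 3 K⁺(aq); Q = [K⁺]^3/[Al³⁺]^1.
From E = E° − (0.0592/n) log Q: log Q = (E° − E)·n/0.0592 = (+1.19 − (+1.309))·3/0.0592 = -6.0304.
So 1·log[Al³⁺] = 3·log(0.00104) − log Q = -8.9489 − (-6.0304) = -2.9185; [Al³⁺] = 10^(-2.9185) ≈ 0.0012 M.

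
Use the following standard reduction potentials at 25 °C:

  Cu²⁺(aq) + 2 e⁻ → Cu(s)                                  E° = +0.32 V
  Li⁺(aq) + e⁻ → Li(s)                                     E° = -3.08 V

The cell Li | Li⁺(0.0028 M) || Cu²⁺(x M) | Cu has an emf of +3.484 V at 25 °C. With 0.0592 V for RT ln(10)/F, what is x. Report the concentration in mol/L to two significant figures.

0.0054 M

Cu²⁺/Cu is the cathode, Li⁺/Li the anode: E°cell = +3.40 V, n = 2.
Overall reaction: Cu²⁺(aq) + 2 Li(s) → Cu(s) + 2 Li⁺(aq); Q = [Li⁺]^2/[Cu²⁺]^1.
From E = E° − (0.0592/n) log Q: log Q = (E° − E)·n/0.0592 = (+3.40 − (+3.484))·2/0.0592 = -2.8378.
So 1·log[Cu²⁺] = 2·log(0.0028) − log Q = -5.1057 − (-2.8378) = -2.2679; [Cu²⁺] = 10^(-2.2679) ≈ 0.0054 M.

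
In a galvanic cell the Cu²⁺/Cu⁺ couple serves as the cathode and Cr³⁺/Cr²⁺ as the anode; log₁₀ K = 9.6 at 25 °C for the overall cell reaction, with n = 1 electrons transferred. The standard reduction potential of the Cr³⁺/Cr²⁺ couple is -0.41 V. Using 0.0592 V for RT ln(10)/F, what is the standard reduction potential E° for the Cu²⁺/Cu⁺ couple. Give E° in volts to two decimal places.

+0.16 V

E°cell = (0.0592/n)·log K = (0.0592/1)(9.6) = +0.568 V.
Since Cu²⁺/Cu⁺ is the cathode and Cr³⁺/Cr²⁺ the anode, E°cell = E°(Cu²⁺/Cu⁺) − E°(Cr³⁺/Cr²⁺).
So E°(Cu²⁺/Cu⁺) = E°cell + E°(Cr³⁺/Cr²⁺) = +0.568 + (-0.41) = +0.16 V.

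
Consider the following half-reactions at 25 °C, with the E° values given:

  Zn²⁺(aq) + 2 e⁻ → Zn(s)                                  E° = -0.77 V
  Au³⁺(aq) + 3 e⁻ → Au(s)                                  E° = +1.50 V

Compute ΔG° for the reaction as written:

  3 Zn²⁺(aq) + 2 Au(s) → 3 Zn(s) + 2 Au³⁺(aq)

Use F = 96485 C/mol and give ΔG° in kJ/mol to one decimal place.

As written, Zn²⁺/Zn is reduced (cathode) and Au³⁺/Au is oxidised (anode), so E°cell = (-0.77) − (+1.50) = -2.27 V.
Balancing electrons gives n = 6.
ΔG° = −nFE° = −(6)(96485)(-2.27) = 1,314,126 J = +1314.1 kJ/mol.

+1314.1 kJ/mol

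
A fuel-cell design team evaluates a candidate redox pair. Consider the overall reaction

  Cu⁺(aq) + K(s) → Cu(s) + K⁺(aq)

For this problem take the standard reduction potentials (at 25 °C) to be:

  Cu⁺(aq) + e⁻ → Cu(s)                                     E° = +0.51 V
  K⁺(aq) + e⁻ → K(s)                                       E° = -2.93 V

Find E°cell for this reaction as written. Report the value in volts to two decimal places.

+3.44 V

The Cu⁺/Cu couple has the higher reduction potential, so it is the cathode; K⁺/K is oxidised at the anode.
E°cell = E°(cathode) − E°(anode) = (+0.51) − (-2.93) = +3.44 V.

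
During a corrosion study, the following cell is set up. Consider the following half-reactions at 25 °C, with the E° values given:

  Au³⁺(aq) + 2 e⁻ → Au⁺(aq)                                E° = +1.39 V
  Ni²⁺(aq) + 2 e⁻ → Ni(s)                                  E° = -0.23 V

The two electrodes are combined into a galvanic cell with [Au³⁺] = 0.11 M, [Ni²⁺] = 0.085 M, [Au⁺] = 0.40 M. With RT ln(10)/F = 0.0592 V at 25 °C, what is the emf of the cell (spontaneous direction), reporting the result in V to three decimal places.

+1.635 V

Au³⁺/Au⁺ is the cathode (higher E°), Ni²⁺/Ni the anode: E°cell = +1.39 − (-0.23) = +1.62 V, n = 2.
Overall: Au³⁺(aq) + Ni(s) → Au⁺(aq) + Ni²⁺(aq)
Q = [Au⁺]·[Ni²⁺] / ([Au³⁺]); log Q = -0.510.
E = E° − (0.0592/n) log Q = +1.62 − (0.0592/2)(-0.510) = +1.635 V.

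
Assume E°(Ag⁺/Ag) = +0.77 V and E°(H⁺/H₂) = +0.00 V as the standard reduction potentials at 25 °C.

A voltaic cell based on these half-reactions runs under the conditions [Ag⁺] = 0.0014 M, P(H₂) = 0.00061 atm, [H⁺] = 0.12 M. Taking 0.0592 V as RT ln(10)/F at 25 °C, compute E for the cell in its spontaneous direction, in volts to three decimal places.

Ag⁺/Ag is the cathode (higher E°), H⁺/H₂ the anode: E°cell = +0.77 − (+0.00) = +0.77 V, n = 2.
Overall: 2 Ag⁺(aq) + H₂(g) → 2 Ag(s) + 2 H⁺(aq)
Q = [H⁺]^2 / ([Ag⁺]^2·P(H₂)); log Q = 7.081.
E = E° − (0.0592/n) log Q = +0.77 − (0.0592/2)(7.081) = +0.560 V.

+0.560 V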